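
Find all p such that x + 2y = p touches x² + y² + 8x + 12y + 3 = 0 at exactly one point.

p = −16 ± 7√5

Tangency holds when the distance from the centre (−4, −6) to the line equals the radius 7:
|1·(−4) + 2·(−6) − p| / √5 = 7
|p − (−16)| = 7√5.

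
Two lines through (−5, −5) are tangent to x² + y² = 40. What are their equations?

A line y − (−5) = m(x − (−5)) is tangent when its distance from (0, 0) is 2√10:
[m·(5) − (5)]² = 40(m² + 1)
3m² + 10m + 3 = 0, so m = −3 or m = −1/3.
With m = −3: 3x + y = −20. With m = −1/3: x + 3y = −20.

3x + y = −20 and x + 3y = −20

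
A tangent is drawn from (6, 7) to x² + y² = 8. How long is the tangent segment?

√77

The centre is (0, 0) and r = 2√2. The square of the distance from P to the centre is 36 + 49 = 85.
Power of the point: PT² = |PO|² − r² = 77, so PT = √77.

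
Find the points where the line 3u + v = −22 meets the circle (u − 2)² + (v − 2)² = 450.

Substitute v = −3u − 22:
10u² + 140u + 130 = 0  ⟹  u² + 14u + 13 = 0
u = −1 or u = −13, giving (−1, −19) and (−13, 17).

(−13, 17) and (−1, −19)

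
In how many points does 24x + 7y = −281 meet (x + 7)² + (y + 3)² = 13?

0

d² = (24·(−7) + 7·(−3) − (−281))²/625 = 8464/625; r² = 13.
Since d² > r², the line lies outside the circle.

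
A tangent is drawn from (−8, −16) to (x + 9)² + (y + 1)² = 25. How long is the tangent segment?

√201

With centre O = (−9, −1), |OP|² = 226 and r² = 25.
Power of the point: PT² = |PO|² − r² = 201, so PT = √201.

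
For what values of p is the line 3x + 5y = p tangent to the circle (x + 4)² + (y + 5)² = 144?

p = −37 ± 12√34

For a tangent, require d(centre, line) = r = 12.
|3·(−4) + 5·(−5) − p| / √34 = 12
|p − (−37)| = 12√34.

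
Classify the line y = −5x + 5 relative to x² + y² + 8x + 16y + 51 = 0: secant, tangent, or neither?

Substituting the line into the circle gives 26x² − 122x + 156 = 0.
Discriminant = (−122)² − 4·26·(156) = −1340 < 0.
No real roots: the line does not meet the circle.

neither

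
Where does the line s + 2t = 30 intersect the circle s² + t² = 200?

Express t = (30 − s)/2 and substitute into the circle:
5s² − 60s + 100 = 0  ⟹  s² − 12s + 20 = 0
s = 10 or s = 2, giving (10, 10) and (2, 14).

(2, 14) and (10, 10)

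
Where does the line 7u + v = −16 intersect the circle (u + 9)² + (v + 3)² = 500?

Express v = −7u − 16 and substitute into the circle:
50u² + 200u − 250 = 0  ⟹  u² + 4u − 5 = 0
u = 1 or u = −5, giving (1, −23) and (−5, 19).

(−5, 19) and (1, −23)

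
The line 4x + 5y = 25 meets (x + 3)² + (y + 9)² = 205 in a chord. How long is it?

2√41

Centre (−3, −9), r² = 205. Perpendicular distance d from centre to line = |−82| / √41 = 82/√41.
Half the chord is √(r² − d²) = √(41), so the full chord is 2√41.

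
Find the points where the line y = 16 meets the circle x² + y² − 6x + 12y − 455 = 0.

From the line, y = 16. Substituting:
x² − 6x − 7 = 0
x = 7 or x = −1, giving (7, 16) and (−1, 16).

(−1, 16) and (7, 16)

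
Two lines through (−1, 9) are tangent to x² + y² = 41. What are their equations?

Write the tangent as mx − y + (9 − m·(−1)) = 0 and set its distance from the centre to √41:
(1m − (−9))² = 41(m² + 1)
20m² − 9m − 20 = 0, so m = −4/5 or m = 5/4.
Through (−1, 9) these give 4x + 5y = 41 and 5x − 4y = −41.

4x + 5y = 41 and 5x − 4y = −41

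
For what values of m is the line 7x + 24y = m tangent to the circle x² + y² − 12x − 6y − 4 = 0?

m = −61 or m = 289

Tangency holds when the distance from the centre (6, 3) to the line equals the radius 7:
|7·6 + 24·3 − m| / √625 = 7
|m − (114)| = 7·25, so m = 289 or m = −61.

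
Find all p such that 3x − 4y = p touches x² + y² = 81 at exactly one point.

p = −45 or p = 45

The line touches the circle iff its distance from (0, 0) is 9:
|3·0 − 4·0 − p| / √25 = 9
|p| = 9·5, so p = 45 or p = −45.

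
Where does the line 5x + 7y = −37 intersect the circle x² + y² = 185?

From the line, y = (−37 − 5x)/7. Substituting:
74x² + 370x − 7696 = 0  ⟹  x² + 5x − 104 = 0
x = 8 or x = −13, giving (8, −11) and (−13, 4).

(−13, 4) and (8, −11)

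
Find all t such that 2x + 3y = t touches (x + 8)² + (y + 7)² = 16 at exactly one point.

t = −37 ± 4√13

For a tangent, require d(centre, line) = r = 4.
|2·(−8) + 3·(−7) − t| / √13 = 4
|t − (−37)| = 4√13.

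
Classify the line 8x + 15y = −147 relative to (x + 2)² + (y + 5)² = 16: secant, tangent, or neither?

secant

Substituting the line into the circle gives 289x² + 2052x + 2484 = 0.
Δ = 4210704 − 2871504 = 1339200.
Two real roots: the line is a secant.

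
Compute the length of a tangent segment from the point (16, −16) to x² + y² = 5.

13√3

Centre (0, 0), r² = 5. |PO|² = (16)² + (−16)² = 512.
Power of the point: PT² = |PO|² − r² = 507, so PT = 13√3.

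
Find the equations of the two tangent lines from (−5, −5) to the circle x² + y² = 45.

x + 2y = −15 and 2x + y = −15

Let a tangent through (−5, −5) have slope m. Its distance from (0, 0) must equal 3√5:
[m·(5) − (5)]² = 45(m² + 1)
2m² + 5m + 2 = 0, so m = −1/2 or m = −2.
With m = −1/2: x + 2y = −15. With m = −2: 2x + y = −15.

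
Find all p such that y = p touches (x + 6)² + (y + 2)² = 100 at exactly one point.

Tangency holds when the distance from the centre (−6, −2) to the line equals the radius 10:
|0·(−6) + 1·(−2) − p| / √1 = 10
|p − (−2)| = 10, so p = 8 or p = −12.

p = −12 or p = 8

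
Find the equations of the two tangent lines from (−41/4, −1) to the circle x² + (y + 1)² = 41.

4x + 5y = −46 and 4x − 5y = −36

Write the tangent as mx − y + (−1 − m·(−41/4)) = 0 and set its distance from the centre to √41:
(41/4m − (0))² = 41(m² + 1)
25m² − 16 = 0, so m = −4/5 or m = 4/5.
With m = −4/5: 4x + 5y = −46. With m = 4/5: 4x − 5y = −36.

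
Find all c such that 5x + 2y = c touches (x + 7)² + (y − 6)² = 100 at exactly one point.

c = −23 ± 10√29

The line touches the circle iff its distance from (−7, 6) is 10:
|5·(−7) + 2·6 − c| / √29 = 10
|c − (−23)| = 10√29.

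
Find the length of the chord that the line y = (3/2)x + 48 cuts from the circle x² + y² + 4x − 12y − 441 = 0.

From the line, y = (96 + 3x)/2. Substituting:
13x² + 520x + 5148 = 0  ⟹  x² + 40x + 396 = 0
x = −18 or x = −22, giving (−18, 21) and (−22, 15).
|(−18, 21) − (−22, 15)| = √((4)² + (6)²) = 2√13.

2√13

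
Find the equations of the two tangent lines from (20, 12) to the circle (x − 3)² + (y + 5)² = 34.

Let a tangent through (20, 12) have slope m. Its distance from (3, −5) must equal √34:
(−17m − (−17))² = 34(m² + 1)
15m² − 34m + 15 = 0, so m = 3/5 or m = 5/3.
With m = 3/5: 3x − 5y = 0. With m = 5/3: 5x − 3y = 64.

3x − 5y = 0 and 5x − 3y = 64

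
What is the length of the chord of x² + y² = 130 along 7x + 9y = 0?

2√130

From the line, y = (−7x)/9. Substituting:
130x² − 10530 = 0  ⟹  x² − 81 = 0
x = 9 or x = −9, giving (9, −7) and (−9, 7).
Chord length = distance between (9, −7) and (−9, 7) = √520 = 2√130.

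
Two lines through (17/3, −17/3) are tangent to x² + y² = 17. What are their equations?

Write the tangent as mx − y + (−17/3 − m·(17/3)) = 0 and set its distance from the centre to √17:
[m·(−17/3) − (17/3)]² = 17(m² + 1)
4m² + 17m + 4 = 0, so m = −4 or m = −1/4.
Through (17/3, −17/3) these give 4x + y = 17 and x + 4y = −17.

4x + y = 17 and x + 4y = −17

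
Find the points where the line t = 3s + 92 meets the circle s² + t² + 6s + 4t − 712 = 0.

Substitute t = 3s + 92:
10s² + 570s + 8120 = 0  ⟹  s² + 57s + 812 = 0
s = −28 or s = −29, giving (−28, 8) and (−29, 5).

(−29, 5) and (−28, 8)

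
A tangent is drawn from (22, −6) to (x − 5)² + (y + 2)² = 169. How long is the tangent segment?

Centre (5, −2), r² = 169. |PO|² = (17)² + (−4)² = 305.
Power of the point: PT² = |PO|² − r² = 136, so PT = 2√34.

2√34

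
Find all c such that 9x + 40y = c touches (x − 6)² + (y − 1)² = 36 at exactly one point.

Tangency holds when the distance from the centre (6, 1) to the line equals the radius 6:
|9·6 + 40·1 − c| / √1681 = 6
|c − (94)| = 6·41, so c = 340 or c = −152.

c = −152 or c = 340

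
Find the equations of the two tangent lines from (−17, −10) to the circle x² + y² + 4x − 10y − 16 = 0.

x − 2y = 3 and 2x − y = −24

A line y − (−10) = m(x − (−17)) is tangent when its distance from (−2, 5) is 3√5:
(15m − (15))² = 45(m² + 1)
2m² − 5m + 2 = 0, so m = 1/2 or m = 2.
Through (−17, −10) these give x − 2y = 3 and 2x − y = −24.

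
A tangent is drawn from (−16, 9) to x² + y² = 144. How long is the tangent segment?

The centre is (0, 0) and r = 12. The square of the distance from P to the centre is 256 + 81 = 337.
The tangent meets the radius at right angles, so tangent² = |PO|² − r² = 337 − 144 = 193.

√193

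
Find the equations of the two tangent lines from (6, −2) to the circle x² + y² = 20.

Let a tangent through (6, −2) have slope m. Its distance from (0, 0) must equal 2√5:
(−6m − (2))² = 20(m² + 1)
2m² + 3m − 2 = 0, so m = −2 or m = 1/2.
Through (6, −2) these give 2x + y = 10 and x − 2y = 10.

2x + y = 10 and x − 2y = 10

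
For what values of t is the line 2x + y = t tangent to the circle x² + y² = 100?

Tangency holds when the distance from the centre (0, 0) to the line equals the radius 10:
|2·0 + 1·0 − t| / √5 = 10
|t| = 10√5.

t = ±10√5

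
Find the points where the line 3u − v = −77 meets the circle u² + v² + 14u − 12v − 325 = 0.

Substitute v = 3u + 77:
10u² + 440u + 4680 = 0  ⟹  u² + 44u + 468 = 0
u = −18 or u = −26, giving (−18, 23) and (−26, −1).

(−26, −1) and (−18, 23)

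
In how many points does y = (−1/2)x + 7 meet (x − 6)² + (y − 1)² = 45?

2

d² = (1·6 + 2·1 − (14))²/5 = 36/5; r² = 45.
Since d² < r², the line cuts the circle twice.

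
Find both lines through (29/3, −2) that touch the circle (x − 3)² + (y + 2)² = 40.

3x − y = 31 and 3x + y = 27

Write the tangent as mx − y + (−2 − m·(29/3)) = 0 and set its distance from the centre to 2√10:
(−20/3m − (0))² = 40(m² + 1)
m² − 9 = 0, so m = 3 or m = −3.
Through (29/3, −2) these give 3x − y = 31 and 3x + y = 27.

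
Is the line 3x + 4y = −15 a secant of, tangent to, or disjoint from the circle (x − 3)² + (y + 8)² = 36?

secant

Substituting the line into the circle gives 25x² − 198x − 143 = 0.
Discriminant = (−198)² − 4·25·(−143) = 53504 > 0.
Two real roots: the line is a secant.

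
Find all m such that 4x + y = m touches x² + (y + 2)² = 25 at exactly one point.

m = −2 ± 5√17

The line touches the circle iff its distance from (0, −2) is 5:
|4·0 + 1·(−2) − m| / √17 = 5
|m − (−2)| = 5√17.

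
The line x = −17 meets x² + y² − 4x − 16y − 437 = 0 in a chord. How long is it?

24

Centre (2, 8), r² = 505. Perpendicular distance d from centre to line = |19| / √1 = 19.
Chord = 2√(r² − d²) = 2·√(144) = 24.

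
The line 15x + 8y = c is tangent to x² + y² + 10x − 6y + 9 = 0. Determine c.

For a tangent, require d(centre, line) = r = 5.
|15·(−5) + 8·3 − c| / √289 = 5
|c − (−51)| = 5·17, so c = 34 or c = −136.

c = −136 or c = 34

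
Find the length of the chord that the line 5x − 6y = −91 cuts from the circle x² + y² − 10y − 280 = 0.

The distance from (0, 5) to the line is 61/√61, and r² = 305.
Half the chord is √(r² − d²) = √(244), so the full chord is 4√61.

4√61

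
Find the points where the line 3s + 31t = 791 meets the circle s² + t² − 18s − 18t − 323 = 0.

From the line, t = (791 − 3s)/31. Substituting:
970s² − 20370s − 126100 = 0  ⟹  s² − 21s − 130 = 0
s = 26 or s = −5, giving (26, 23) and (−5, 26).

(−5, 26) and (26, 23)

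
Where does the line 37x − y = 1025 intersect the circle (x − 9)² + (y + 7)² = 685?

Substitute y = 37x − 1025:
1370x² − 75350x + 1035720 = 0  ⟹  x² − 55x + 756 = 0
x = 28 or x = 27, giving (28, 11) and (27, −26).

(27, −26) and (28, 11)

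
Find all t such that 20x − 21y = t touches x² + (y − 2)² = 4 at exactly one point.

For a tangent, require d(centre, line) = r = 2.
|20·0 − 21·2 − t| / √841 = 2
|t − (−42)| = 2·29, so t = 16 or t = −100.

t = −100 or t = 16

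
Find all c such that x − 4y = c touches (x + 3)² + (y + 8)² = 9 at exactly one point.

Tangency holds when the distance from the centre (−3, −8) to the line equals the radius 3:
|1·(−3) − 4·(−8) − c| / √17 = 3
|c − (29)| = 3√17.

c = 29 ± 3√17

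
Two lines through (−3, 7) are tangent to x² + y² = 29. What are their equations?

2x + 5y = 29 and 5x − 2y = −29

Let a tangent through (−3, 7) have slope m. Its distance from (0, 0) must equal √29:
(3m − (−7))² = 29(m² + 1)
10m² − 21m − 10 = 0, so m = −2/5 or m = 5/2.
Through (−3, 7) these give 2x + 5y = 29 and 5x − 2y = −29.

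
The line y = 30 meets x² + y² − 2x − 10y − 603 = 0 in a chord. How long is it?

4

From the line, y = 30. Substituting:
x² − 2x − 3 = 0
x = 3 or x = −1, giving (3, 30) and (−1, 30).
Chord length = distance between (3, 30) and (−1, 30) = √16 = 4.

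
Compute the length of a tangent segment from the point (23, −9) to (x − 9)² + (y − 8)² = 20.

√465

The centre is (9, 8) and r = 2√5. The square of the distance from P to the centre is 196 + 289 = 485.
By the tangent–radius right angle, tangent length = √(|PO|² − r²) = √465.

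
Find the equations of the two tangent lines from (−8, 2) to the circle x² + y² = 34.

3x − 5y = −34 and 5x + 3y = −34

A line y − (2) = m(x − (−8)) is tangent when its distance from (0, 0) is √34:
(8m − (−2))² = 34(m² + 1)
15m² + 16m − 15 = 0, so m = 3/5 or m = −5/3.
With m = 3/5: 3x − 5y = −34. With m = −5/3: 5x + 3y = −34.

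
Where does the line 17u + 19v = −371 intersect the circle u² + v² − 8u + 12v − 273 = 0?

(−14, −7) and (5, −24)

Express v = (−371 − 17u)/19 and substitute into the circle:
650u² + 5850u − 45500 = 0  ⟹  u² + 9u − 70 = 0
u = 5 or u = −14, giving (5, −24) and (−14, −7).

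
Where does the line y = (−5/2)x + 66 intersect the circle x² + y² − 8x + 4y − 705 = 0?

Substitute y = (132 − 5x)/2:
29x² − 1392x + 15660 = 0  ⟹  x² − 48x + 540 = 0
x = 30 or x = 18, giving (30, −9) and (18, 21).

(18, 21) and (30, −9)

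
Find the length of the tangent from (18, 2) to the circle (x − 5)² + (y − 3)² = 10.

With centre O = (5, 3), |OP|² = 170 and r² = 10.
Power of the point: PT² = |PO|² − r² = 160, so PT = 4√10.

4√10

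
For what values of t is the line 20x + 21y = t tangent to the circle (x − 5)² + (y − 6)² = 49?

For a tangent, require d(centre, line) = r = 7.
|20·5 + 21·6 − t| / √841 = 7
|t − (226)| = 7·29, so t = 429 or t = 23.

t = 23 or t = 429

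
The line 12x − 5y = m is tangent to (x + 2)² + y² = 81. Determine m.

m = −141 or m = 93

For a tangent, require d(centre, line) = r = 9.
|12·(−2) − 5·0 − m| / √169 = 9
|m − (−24)| = 9·13, so m = 93 or m = −141.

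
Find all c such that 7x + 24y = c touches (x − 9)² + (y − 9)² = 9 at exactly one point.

c = 204 or c = 354

The line touches the circle iff its distance from (9, 9) is 3:
|7·9 + 24·9 − c| / √625 = 3
|c − (279)| = 3·25, so c = 354 or c = 204.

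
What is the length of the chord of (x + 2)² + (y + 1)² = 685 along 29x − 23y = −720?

√1370

The distance from (−2, −1) to the line is 685/√1370, and r² = 685.
Half the chord is √(r² − d²) = √(685/2), so the full chord is √1370.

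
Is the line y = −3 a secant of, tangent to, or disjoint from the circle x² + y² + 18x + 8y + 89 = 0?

secant

Substituting the line into the circle gives x² + 18x + 74 = 0.
Discriminant = (18)² − 4·1·(74) = 28 > 0.
Two real roots: the line is a secant.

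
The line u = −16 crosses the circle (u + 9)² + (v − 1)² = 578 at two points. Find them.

(−16, −22) and (−16, 24)

The line gives u = −16. Substituting into the circle:
v² − 2v − 528 = 0
v = 24 or v = −22, giving (−16, 24) and (−16, −22).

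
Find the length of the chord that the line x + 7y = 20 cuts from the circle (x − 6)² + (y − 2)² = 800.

40√2

Substitute y = (20 − x)/7:
50x² − 600x − 37400 = 0  ⟹  x² − 12x − 748 = 0
x = 34 or x = −22, giving (34, −2) and (−22, 6).
Chord length = distance between (34, −2) and (−22, 6) = √3200 = 40√2.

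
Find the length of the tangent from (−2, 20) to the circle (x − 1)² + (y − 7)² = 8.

√170

With centre O = (1, 7), |OP|² = 178 and r² = 8.
By the tangent–radius right angle, tangent length = √(|PO|² − r²) = √170.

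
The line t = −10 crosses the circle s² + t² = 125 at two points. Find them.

(−5, −10) and (5, −10)

Express t = −10 and substitute into the circle:
s² − 25 = 0
s = 5 or s = −5, giving (5, −10) and (−5, −10).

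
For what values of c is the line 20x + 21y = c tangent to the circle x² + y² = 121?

c = −319 or c = 319

Tangency holds when the distance from the centre (0, 0) to the line equals the radius 11:
|20·0 + 21·0 − c| / √841 = 11
|c| = 11·29, so c = 319 or c = −319.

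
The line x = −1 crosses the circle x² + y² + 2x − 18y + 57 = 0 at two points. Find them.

(−1, 4) and (−1, 14)

The line gives x = −1. Substituting into the circle:
y² − 18y + 56 = 0
y = 14 or y = 4, giving (−1, 14) and (−1, 4).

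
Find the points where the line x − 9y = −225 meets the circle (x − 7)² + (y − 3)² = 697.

Substitute y = (225 + x)/9:
82x² − 738x − 13284 = 0  ⟹  x² − 9x − 162 = 0
x = 18 or x = −9, giving (18, 27) and (−9, 24).

(−9, 24) and (18, 27)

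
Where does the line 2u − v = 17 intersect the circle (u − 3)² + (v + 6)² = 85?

(1, −15) and (9, 1)

From the line, v = 2u − 17. Substituting:
5u² − 50u + 45 = 0  ⟹  u² − 10u + 9 = 0
u = 9 or u = 1, giving (9, 1) and (1, −15).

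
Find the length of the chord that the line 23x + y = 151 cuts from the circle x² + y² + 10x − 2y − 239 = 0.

√530

Centre (−5, 1), r² = 265. Perpendicular distance d from centre to line = |−265| / √530 = 265/√530.
Chord = 2√(r² − d²) = 2·√(265/2) = √530.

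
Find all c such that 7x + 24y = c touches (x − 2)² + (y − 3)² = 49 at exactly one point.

For a tangent, require d(centre, line) = r = 7.
|7·2 + 24·3 − c| / √625 = 7
|c − (86)| = 7·25, so c = 261 or c = −89.

c = −89 or c = 261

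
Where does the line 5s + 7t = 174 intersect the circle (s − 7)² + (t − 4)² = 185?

(11, 17) and (18, 12)

Substitute t = (174 − 5s)/7:
74s² − 2146s + 14652 = 0  ⟹  s² − 29s + 198 = 0
s = 18 or s = 11, giving (18, 12) and (11, 17).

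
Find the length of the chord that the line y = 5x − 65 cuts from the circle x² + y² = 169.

√26

Substitute y = 5x − 65:
26x² − 650x + 4056 = 0  ⟹  x² − 25x + 156 = 0
x = 13 or x = 12, giving (13, 0) and (12, −5).
Chord length = distance between (13, 0) and (12, −5) = √26 = √26.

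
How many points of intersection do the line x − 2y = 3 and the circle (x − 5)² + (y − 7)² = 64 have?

2

Centre (5, 7), r² = 64. Distance² from centre to line = (−12)²/5 = 144/5.
Since d² < r², the line cuts the circle twice.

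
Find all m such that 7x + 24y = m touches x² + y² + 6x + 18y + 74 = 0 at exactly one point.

For a tangent, require d(centre, line) = r = 4.
|7·(−3) + 24·(−9) − m| / √625 = 4
|m − (−237)| = 4·25, so m = −137 or m = −337.

m = −337 or m = −137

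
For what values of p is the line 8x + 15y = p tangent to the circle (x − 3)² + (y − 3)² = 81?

p = −84 or p = 222

The line touches the circle iff its distance from (3, 3) is 9:
|8·3 + 15·3 − p| / √289 = 9
|p − (69)| = 9·17, so p = 222 or p = −84.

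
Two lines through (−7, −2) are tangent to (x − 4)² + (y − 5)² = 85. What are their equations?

A line y − (−2) = m(x − (−7)) is tangent when its distance from (4, 5) is √85:
(11m − (7))² = 85(m² + 1)
18m² − 77m − 18 = 0, so m = −2/9 or m = 9/2.
Through (−7, −2) these give 2x + 9y = −32 and 9x − 2y = −59.

2x + 9y = −32 and 9x − 2y = −59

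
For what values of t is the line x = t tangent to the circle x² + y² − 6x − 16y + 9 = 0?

The line touches the circle iff its distance from (3, 8) is 8:
|1·3 + 0·8 − t| / √1 = 8
|t − (3)| = 8, so t = 11 or t = −5.

t = −5 or t = 11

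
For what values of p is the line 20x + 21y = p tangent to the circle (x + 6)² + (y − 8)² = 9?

The line touches the circle iff its distance from (−6, 8) is 3:
|20·(−6) + 21·8 − p| / √841 = 3
|p − (48)| = 3·29, so p = 135 or p = −39.

p = −39 or p = 135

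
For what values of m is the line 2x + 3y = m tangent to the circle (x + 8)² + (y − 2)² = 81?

Tangency holds when the distance from the centre (−8, 2) to the line equals the radius 9:
|2·(−8) + 3·2 − m| / √13 = 9
|m − (−10)| = 9√13.

m = −10 ± 9√13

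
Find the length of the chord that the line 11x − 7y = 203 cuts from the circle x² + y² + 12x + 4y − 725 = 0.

3√170

Express y = (−203 + 11x)/7 and substitute into the circle:
170x² − 3570x = 0  ⟹  x² − 21x = 0
x = 21 or x = 0, giving (21, 4) and (0, −29).
|(21, 4) − (0, −29)| = √((21)² + (33)²) = 3√170.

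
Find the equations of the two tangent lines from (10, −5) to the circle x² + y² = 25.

4x + 3y = 25 and y = −5

A line y − (−5) = m(x − (10)) is tangent when its distance from (0, 0) is 5:
[m·(−10) − (5)]² = 25(m² + 1)
3m² + 4m = 0, so m = −4/3 or m = 0.
Through (10, −5) these give 4x + 3y = 25 and y = −5.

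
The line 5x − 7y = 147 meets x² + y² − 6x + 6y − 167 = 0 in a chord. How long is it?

From the line, y = (−147 + 5x)/7. Substituting:
74x² − 1554x + 7252 = 0  ⟹  x² − 21x + 98 = 0
x = 14 or x = 7, giving (14, −11) and (7, −16).
Chord length = distance between (14, −11) and (7, −16) = √74 = √74.

√74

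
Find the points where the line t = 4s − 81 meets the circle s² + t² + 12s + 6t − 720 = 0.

Substitute t = 4s − 81:
17s² − 612s + 5355 = 0  ⟹  s² − 36s + 315 = 0
s = 21 or s = 15, giving (21, 3) and (15, −21).

(15, −21) and (21, 3)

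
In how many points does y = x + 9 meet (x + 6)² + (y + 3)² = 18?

Substituting the line into the circle gives 2x² + 36x + 162 = 0.
Δ = 1296 − 1296 = 0.
A repeated root: the line is tangent.

1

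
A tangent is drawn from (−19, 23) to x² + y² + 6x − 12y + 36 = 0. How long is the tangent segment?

With centre O = (−3, 6), |OP|² = 545 and r² = 9.
The tangent meets the radius at right angles, so tangent² = |PO|² − r² = 545 − 9 = 536.

2√134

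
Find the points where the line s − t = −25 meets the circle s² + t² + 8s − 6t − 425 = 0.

Express t = s + 25 and substitute into the circle:
2s² + 52s + 50 = 0  ⟹  s² + 26s + 25 = 0
s = −1 or s = −25, giving (−1, 24) and (−25, 0).

(−25, 0) and (−1, 24)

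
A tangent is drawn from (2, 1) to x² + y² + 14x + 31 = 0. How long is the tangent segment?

With centre O = (−7, 0), |OP|² = 82 and r² = 18.
The tangent meets the radius at right angles, so tangent² = |PO|² − r² = 82 − 18 = 64.

8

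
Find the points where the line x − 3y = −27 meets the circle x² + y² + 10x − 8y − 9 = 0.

Express y = (27 + x)/3 and substitute into the circle:
10x² + 120x = 0  ⟹  x² + 12x = 0
x = 0 or x = −12, giving (0, 9) and (−12, 5).

(−12, 5) and (0, 9)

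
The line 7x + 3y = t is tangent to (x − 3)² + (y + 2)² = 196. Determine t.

t = 15 ± 14√58

For a tangent, require d(centre, line) = r = 14.
|7·3 + 3·(−2) − t| / √58 = 14
|t − (15)| = 14√58.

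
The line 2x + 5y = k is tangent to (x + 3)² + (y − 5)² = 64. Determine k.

Tangency holds when the distance from the centre (−3, 5) to the line equals the radius 8:
|2·(−3) + 5·5 − k| / √29 = 8
|k − (19)| = 8√29.

k = 19 ± 8√29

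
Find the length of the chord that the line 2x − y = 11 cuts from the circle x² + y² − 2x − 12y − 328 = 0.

Centre (1, 6), r² = 365. Perpendicular distance d from centre to line = |−15| / √5 = 15/√5.
Chord = 2√(r² − d²) = 2·√(320) = 16√5.

16√5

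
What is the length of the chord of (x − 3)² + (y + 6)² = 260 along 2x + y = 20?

12√5

Centre (3, −6), r² = 260. Perpendicular distance d from centre to line = |−20| / √5 = 20/√5.
Half the chord is √(r² − d²) = √(180), so the full chord is 12√5.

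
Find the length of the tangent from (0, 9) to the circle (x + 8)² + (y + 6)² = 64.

15

The centre is (−8, −6) and r = 8. The square of the distance from P to the centre is 64 + 225 = 289.
The tangent meets the radius at right angles, so tangent² = |PO|² − r² = 289 − 64 = 225.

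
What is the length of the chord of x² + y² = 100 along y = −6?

16

Express y = −6 and substitute into the circle:
x² − 64 = 0
x = 8 or x = −8, giving (8, −6) and (−8, −6).
Chord length = distance between (8, −6) and (−8, −6) = √256 = 16.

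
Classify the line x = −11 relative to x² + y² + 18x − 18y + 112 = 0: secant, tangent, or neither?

secant

Centre (−9, 9), r² = 50. Distance² from centre to line = (2)² = 4.
Since d² < r², the line cuts the circle twice.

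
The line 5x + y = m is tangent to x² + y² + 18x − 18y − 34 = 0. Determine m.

The line touches the circle iff its distance from (−9, 9) is 14:
|5·(−9) + 1·9 − m| / √26 = 14
|m − (−36)| = 14√26.

m = −36 ± 14√26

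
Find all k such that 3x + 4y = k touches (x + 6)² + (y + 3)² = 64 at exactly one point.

For a tangent, require d(centre, line) = r = 8.
|3·(−6) + 4·(−3) − k| / √25 = 8
|k − (−30)| = 8·5, so k = 10 or k = −70.

k = −70 or k = 10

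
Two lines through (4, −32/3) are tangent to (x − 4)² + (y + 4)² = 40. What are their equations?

Let a tangent through (4, −32/3) have slope m. Its distance from (4, −4) must equal 2√10:
[m·(0) − (20/3)]² = 40(m² + 1)
9m² − 1 = 0, so m = −1/3 or m = 1/3.
With m = −1/3: x + 3y = −28. With m = 1/3: x − 3y = 36.

x + 3y = −28 and x − 3y = 36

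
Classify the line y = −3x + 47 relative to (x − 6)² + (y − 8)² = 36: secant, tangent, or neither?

Substituting the line into the circle gives 10x² − 246x + 1521 = 0.
Δ = 60516 − 60840 = −324.
No real roots: the line does not meet the circle.

neither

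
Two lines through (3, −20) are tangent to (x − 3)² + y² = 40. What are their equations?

Let a tangent through (3, −20) have slope m. Its distance from (3, 0) must equal 2√10:
[m·(0) − (20)]² = 40(m² + 1)
m² − 9 = 0, so m = 3 or m = −3.
With m = 3: 3x − y = 29. With m = −3: 3x + y = −11.

3x − y = 29 and 3x + y = −11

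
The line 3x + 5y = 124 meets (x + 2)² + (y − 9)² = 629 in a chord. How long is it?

Substitute y = (124 − 3x)/5:
34x² − 374x − 9384 = 0  ⟹  x² − 11x − 276 = 0
x = 23 or x = −12, giving (23, 11) and (−12, 32).
|(23, 11) − (−12, 32)| = √((35)² + (−21)²) = 7√34.

7√34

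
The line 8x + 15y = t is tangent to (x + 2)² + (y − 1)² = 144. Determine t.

For a tangent, require d(centre, line) = r = 12.
|8·(−2) + 15·1 − t| / √289 = 12
|t − (−1)| = 12·17, so t = 203 or t = −205.

t = −205 or t = 203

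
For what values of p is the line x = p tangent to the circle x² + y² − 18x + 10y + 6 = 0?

The line touches the circle iff its distance from (9, −5) is 10:
|1·9 + 0·(−5) − p| / √1 = 10
|p − (9)| = 10, so p = 19 or p = −1.

p = −1 or p = 19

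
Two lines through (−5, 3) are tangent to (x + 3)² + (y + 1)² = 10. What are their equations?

A line y − (3) = m(x − (−5)) is tangent when its distance from (−3, −1) is √10:
[m·(2) − (−4)]² = 10(m² + 1)
3m² − 8m − 3 = 0, so m = −1/3 or m = 3.
With m = −1/3: x + 3y = 4. With m = 3: 3x − y = −18.

x + 3y = 4 and 3x − y = −18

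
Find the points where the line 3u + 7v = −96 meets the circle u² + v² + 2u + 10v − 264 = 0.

(−18, −6) and (10, −18)

Express v = (−96 − 3u)/7 and substitute into the circle:
58u² + 464u − 10440 = 0  ⟹  u² + 8u − 180 = 0
u = 10 or u = −18, giving (10, −18) and (−18, −6).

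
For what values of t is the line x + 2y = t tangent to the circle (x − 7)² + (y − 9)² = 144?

t = 25 ± 12√5

Tangency holds when the distance from the centre (7, 9) to the line equals the radius 12:
|1·7 + 2·9 − t| / √5 = 12
|t − (25)| = 12√5.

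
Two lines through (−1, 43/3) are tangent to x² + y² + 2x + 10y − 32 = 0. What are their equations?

7x − 3y = −50 and 7x + 3y = 36

Write the tangent as mx − y + (43/3 − m·(−1)) = 0 and set its distance from the centre to √58:
[m·(0) − (−58/3)]² = 58(m² + 1)
9m² − 49 = 0, so m = 7/3 or m = −7/3.
With m = 7/3: 7x − 3y = −50. With m = −7/3: 7x + 3y = 36.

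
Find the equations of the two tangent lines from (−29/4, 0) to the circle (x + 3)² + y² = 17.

4x + y = −29 and 4x − y = −29

Write the tangent as mx − y + (0 − m·(−29/4)) = 0 and set its distance from the centre to √17:
(17/4m − (0))² = 17(m² + 1)
m² − 16 = 0, so m = −4 or m = 4.
With m = −4: 4x + y = −29. With m = 4: 4x − y = −29.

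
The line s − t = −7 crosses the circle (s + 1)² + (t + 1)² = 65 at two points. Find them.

From the line, t = s + 7. Substituting:
2s² + 18s = 0  ⟹  s² + 9s = 0
s = 0 or s = −9, giving (0, 7) and (−9, −2).

(−9, −2) and (0, 7)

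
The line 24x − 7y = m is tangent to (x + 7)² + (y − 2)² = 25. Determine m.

Tangency holds when the distance from the centre (−7, 2) to the line equals the radius 5:
|24·(−7) − 7·2 − m| / √625 = 5
|m − (−182)| = 5·25, so m = −57 or m = −307.

m = −307 or m = −57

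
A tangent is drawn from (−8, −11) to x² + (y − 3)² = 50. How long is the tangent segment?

√210

The centre is (0, 3) and r = 5√2. The square of the distance from P to the centre is 64 + 196 = 260.
The tangent meets the radius at right angles, so tangent² = |PO|² − r² = 260 − 50 = 210.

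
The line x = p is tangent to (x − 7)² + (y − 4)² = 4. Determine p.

p = 5 or p = 9

The line touches the circle iff its distance from (7, 4) is 2:
|1·7 + 0·4 − p| / √1 = 2
|p − (7)| = 2, so p = 9 or p = 5.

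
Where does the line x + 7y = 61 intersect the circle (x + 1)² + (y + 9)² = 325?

From the line, y = (61 − x)/7. Substituting:
50x² − 150x − 500 = 0  ⟹  x² − 3x − 10 = 0
x = 5 or x = −2, giving (5, 8) and (−2, 9).

(−2, 9) and (5, 8)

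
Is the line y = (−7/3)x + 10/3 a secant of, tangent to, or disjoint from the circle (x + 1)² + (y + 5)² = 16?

disjoint

Substituting the line into the circle gives 58x² − 332x + 490 = 0.
Δ = 110224 − 113680 = −3456.
No real roots: the line does not meet the circle.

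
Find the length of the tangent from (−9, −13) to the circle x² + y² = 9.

With centre O = (0, 0), |OP|² = 250 and r² = 9.
By the tangent–radius right angle, tangent length = √(|PO|² − r²) = √241.

√241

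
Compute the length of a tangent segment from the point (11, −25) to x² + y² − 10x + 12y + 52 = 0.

2√97

Centre (5, −6), r² = 9. |PO|² = (6)² + (−19)² = 397.
By the tangent–radius right angle, tangent length = √(|PO|² − r²) = √388 = 2√97.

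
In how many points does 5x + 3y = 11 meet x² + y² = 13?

d² = (5·0 + 3·0 − (11))²/34 = 121/34; r² = 13.
Since d² < r², the line cuts the circle twice.

2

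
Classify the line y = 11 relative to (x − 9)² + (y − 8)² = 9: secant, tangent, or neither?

Centre (9, 8), r² = 9. Distance² from centre to line = (−3)² = 9.
Since d² = r², the line is tangent.

tangent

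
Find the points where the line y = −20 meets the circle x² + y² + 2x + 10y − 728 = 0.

From the line, y = −20. Substituting:
x² + 2x − 528 = 0
x = 22 or x = −24, giving (22, −20) and (−24, −20).

(−24, −20) and (22, −20)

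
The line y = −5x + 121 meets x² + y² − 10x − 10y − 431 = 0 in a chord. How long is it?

5√26

The distance from (5, 5) to the line is 91/√26, and r² = 481.
Chord = 2√(r² − d²) = 2·√(325/2) = 5√26.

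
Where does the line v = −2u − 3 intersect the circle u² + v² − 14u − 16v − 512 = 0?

From the line, v = −2u − 3. Substituting:
5u² + 30u − 455 = 0  ⟹  u² + 6u − 91 = 0
u = 7 or u = −13, giving (7, −17) and (−13, 23).

(−13, 23) and (7, −17)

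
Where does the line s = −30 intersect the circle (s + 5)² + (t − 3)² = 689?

(−30, −5) and (−30, 11)

The line gives s = −30. Substituting into the circle:
t² − 6t − 55 = 0
t = 11 or t = −5, giving (−30, 11) and (−30, −5).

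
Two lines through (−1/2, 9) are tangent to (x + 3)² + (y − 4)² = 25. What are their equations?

A line y − (9) = m(x − (−1/2)) is tangent when its distance from (−3, 4) is 5:
[m·(−5/2) − (−5)]² = 25(m² + 1)
3m² + 4m = 0, so m = 0 or m = −4/3.
With m = 0: y = 9. With m = −4/3: 4x + 3y = 25.

y = 9 and 4x + 3y = 25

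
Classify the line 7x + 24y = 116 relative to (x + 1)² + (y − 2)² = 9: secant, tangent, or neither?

tangent

d² = (7·(−1) + 24·2 − (116))²/625 = 9; r² = 9.
Since d² = r², the line is tangent.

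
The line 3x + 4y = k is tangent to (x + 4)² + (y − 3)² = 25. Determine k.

k = −25 or k = 25

For a tangent, require d(centre, line) = r = 5.
|3·(−4) + 4·3 − k| / √25 = 5
|k| = 5·5, so k = 25 or k = −25.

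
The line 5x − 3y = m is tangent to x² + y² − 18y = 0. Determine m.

Tangency holds when the distance from the centre (0, 9) to the line equals the radius 9:
|5·0 − 3·9 − m| / √34 = 9
|m − (−27)| = 9√34.

m = −27 ± 9√34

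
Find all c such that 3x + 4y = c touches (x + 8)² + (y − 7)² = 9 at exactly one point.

Tangency holds when the distance from the centre (−8, 7) to the line equals the radius 3:
|3·(−8) + 4·7 − c| / √25 = 3
|c − (4)| = 3·5, so c = 19 or c = −11.

c = −11 or c = 19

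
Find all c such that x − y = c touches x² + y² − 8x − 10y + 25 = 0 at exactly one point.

c = −1 ± 4√2

Tangency holds when the distance from the centre (4, 5) to the line equals the radius 4:
|1·4 − 1·5 − c| / √2 = 4
|c − (−1)| = 4√2.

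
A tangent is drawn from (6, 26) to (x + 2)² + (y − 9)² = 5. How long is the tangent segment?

Centre (−2, 9), r² = 5. |PO|² = (8)² + (17)² = 353.
Power of the point: PT² = |PO|² − r² = 348, so PT = 2√87.

2√87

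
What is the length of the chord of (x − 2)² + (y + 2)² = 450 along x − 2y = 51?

Centre (2, −2), r² = 450. Perpendicular distance d from centre to line = |−45| / √5 = 45/√5.
Half the chord is √(r² − d²) = √(45), so the full chord is 6√5.

6√5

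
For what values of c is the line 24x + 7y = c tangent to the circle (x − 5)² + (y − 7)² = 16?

c = 69 or c = 269

Tangency holds when the distance from the centre (5, 7) to the line equals the radius 4:
|24·5 + 7·7 − c| / √625 = 4
|c − (169)| = 4·25, so c = 269 or c = 69.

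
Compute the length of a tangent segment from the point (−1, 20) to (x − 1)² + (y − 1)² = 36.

√329

With centre O = (1, 1), |OP|² = 365 and r² = 36.
Power of the point: PT² = |PO|² − r² = 329, so PT = √329.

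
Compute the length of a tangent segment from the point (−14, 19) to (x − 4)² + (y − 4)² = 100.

With centre O = (4, 4), |OP|² = 549 and r² = 100.
The tangent meets the radius at right angles, so tangent² = |PO|² − r² = 549 − 100 = 449.

√449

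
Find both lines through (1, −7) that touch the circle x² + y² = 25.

Let a tangent through (1, −7) have slope m. Its distance from (0, 0) must equal 5:
[m·(−1) − (7)]² = 25(m² + 1)
12m² − 7m − 12 = 0, so m = 4/3 or m = −3/4.
Through (1, −7) these give 4x − 3y = 25 and 3x + 4y = −25.

4x − 3y = 25 and 3x + 4y = −25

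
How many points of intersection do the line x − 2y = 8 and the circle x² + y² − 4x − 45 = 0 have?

2

Substituting the line into the circle gives 5x² − 32x − 116 = 0.
Discriminant = (−32)² − 4·5·(−116) = 3344 > 0.
Two real roots: the line is a secant.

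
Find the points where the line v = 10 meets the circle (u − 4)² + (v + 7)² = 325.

(−2, 10) and (10, 10)

Express v = 10 and substitute into the circle:
u² − 8u − 20 = 0
u = 10 or u = −2, giving (10, 10) and (−2, 10).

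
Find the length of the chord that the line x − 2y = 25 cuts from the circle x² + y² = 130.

2√5

Centre (0, 0), r² = 130. Perpendicular distance d from centre to line = |−25| / √5 = 25/√5.
Half the chord is √(r² − d²) = √(5), so the full chord is 2√5.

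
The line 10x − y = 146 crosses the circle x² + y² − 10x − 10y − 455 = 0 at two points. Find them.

Express y = 10x − 146 and substitute into the circle:
101x² − 3030x + 22321 = 0  ⟹  x² − 30x + 221 = 0
x = 17 or x = 13, giving (17, 24) and (13, −16).

(13, −16) and (17, 24)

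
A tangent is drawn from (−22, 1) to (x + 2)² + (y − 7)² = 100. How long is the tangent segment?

4√21

The centre is (−2, 7) and r = 10. The square of the distance from P to the centre is 400 + 36 = 436.
The tangent meets the radius at right angles, so tangent² = |PO|² − r² = 436 − 100 = 336.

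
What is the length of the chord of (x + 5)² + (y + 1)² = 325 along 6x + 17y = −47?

10√13

Centre (−5, −1), r² = 325. Perpendicular distance d from centre to line = |0| / √325 = 0/√325.
Chord = 2√(r² − d²) = 2·√(325) = 10√13.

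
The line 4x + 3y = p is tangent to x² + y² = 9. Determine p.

p = −15 or p = 15

For a tangent, require d(centre, line) = r = 3.
|4·0 + 3·0 − p| / √25 = 3
|p| = 3·5, so p = 15 or p = −15.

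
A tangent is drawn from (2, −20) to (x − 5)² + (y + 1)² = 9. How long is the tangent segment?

The centre is (5, −1) and r = 3. The square of the distance from P to the centre is 9 + 361 = 370.
Power of the point: PT² = |PO|² − r² = 361, so PT = 19.

19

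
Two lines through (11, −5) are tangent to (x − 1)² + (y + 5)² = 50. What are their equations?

x − y = 16 and x + y = 6

A line y − (−5) = m(x − (11)) is tangent when its distance from (1, −5) is 5√2:
(−10m − (0))² = 50(m² + 1)
m² − 1 = 0, so m = 1 or m = −1.
Through (11, −5) these give x − y = 16 and x + y = 6.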